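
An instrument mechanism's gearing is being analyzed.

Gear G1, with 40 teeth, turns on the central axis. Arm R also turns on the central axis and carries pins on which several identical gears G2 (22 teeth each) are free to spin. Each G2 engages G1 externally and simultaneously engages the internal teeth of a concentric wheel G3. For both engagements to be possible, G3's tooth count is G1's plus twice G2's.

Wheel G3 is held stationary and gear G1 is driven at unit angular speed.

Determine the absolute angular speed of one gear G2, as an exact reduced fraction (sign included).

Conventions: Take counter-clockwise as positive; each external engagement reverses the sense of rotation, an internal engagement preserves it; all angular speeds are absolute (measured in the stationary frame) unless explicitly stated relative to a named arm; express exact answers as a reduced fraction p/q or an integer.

-10/11

planetary set (40T centre, 22T on arm, 84T internal) — Willis relation
ring teeth: 40 + 2·22 = 84
40(ω_sun−ω_arm) = −84(ω_ring−ω_arm),  ω_ring = 0, ω_sun = 1
40(1−ω_arm) = −84(0−ω_arm)  ⇒  124·ω_arm = 40  ⇒  ω_arm = 10/31
sun–planet mesh: 40·(1−10/31) = −22·(ω_p−ω_arm)  ⇒  ω_p−ω_arm = -420/341
ω_p = 10/31 − 420/341 = -10/11
exact speed ratio = -10/11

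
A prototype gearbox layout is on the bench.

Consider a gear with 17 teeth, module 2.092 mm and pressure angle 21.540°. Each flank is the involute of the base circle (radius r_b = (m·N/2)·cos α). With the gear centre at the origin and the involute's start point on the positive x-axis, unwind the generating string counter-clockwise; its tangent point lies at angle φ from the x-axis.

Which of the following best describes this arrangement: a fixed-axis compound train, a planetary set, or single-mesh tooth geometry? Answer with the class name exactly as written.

single-mesh tooth geometry

class = single-mesh tooth geometry [base-circle involute, m = 2.092, 17T]
classification: single-mesh tooth geometry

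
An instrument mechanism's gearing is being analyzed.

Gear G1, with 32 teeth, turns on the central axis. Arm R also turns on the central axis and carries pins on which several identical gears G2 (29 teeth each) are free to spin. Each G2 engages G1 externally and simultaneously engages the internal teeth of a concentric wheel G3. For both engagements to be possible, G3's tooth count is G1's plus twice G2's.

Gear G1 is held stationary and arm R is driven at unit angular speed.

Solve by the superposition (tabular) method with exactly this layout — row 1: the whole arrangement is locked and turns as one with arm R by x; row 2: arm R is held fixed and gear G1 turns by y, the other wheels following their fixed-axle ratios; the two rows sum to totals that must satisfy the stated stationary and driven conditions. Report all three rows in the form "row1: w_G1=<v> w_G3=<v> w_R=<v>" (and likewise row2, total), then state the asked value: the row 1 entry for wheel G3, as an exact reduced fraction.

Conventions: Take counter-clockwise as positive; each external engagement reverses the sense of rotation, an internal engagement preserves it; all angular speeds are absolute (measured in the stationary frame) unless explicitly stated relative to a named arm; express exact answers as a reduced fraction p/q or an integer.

row1: w_G1=1 w_G3=1 w_R=1
row2: w_G1=-1 w_G3=16/45 w_R=0
total: w_G1=0 w_G3=61/45 w_R=1
asked value: 1

recognized (axles ride arm R): planetary set, 32/29/90 teeth
row 1: whole set turns with the arm by x
row 2 (arm held, sun turns y): ω_ring = −(32/90)·y, ω_arm = 0
boundary: total ω_sun = x + y = 0 and total ω_arm = x = 1  ⇒  y = -1, x = 1
row 2 ring = −(32/90)·(-1) = 16/45
totals (row 1 + row 2): sun 1 + (-1) = 0, ring 1 + 16/45 = 61/45, arm 1 + 0 = 1
asked cell (row1, ring) = 1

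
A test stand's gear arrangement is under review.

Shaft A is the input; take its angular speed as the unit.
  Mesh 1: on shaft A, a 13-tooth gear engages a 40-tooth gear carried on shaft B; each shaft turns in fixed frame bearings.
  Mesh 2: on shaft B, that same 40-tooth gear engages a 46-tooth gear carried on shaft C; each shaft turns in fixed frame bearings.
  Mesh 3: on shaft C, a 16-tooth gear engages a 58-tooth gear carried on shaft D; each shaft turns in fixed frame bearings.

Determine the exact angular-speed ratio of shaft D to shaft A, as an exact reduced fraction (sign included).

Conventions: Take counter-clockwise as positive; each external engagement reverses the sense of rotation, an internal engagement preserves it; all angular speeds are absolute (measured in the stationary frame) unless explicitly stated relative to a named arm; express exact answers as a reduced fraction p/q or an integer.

class = fixed-axis compound train [3 meshes; 3 ratios multiply, 3 sense flips]
mesh 1 [13T→40T]: running ratio 13/40, sense −
mesh 2 [40T→46T]: running ratio 13/46, sense +
mesh 3 [16T→58T]: running ratio 52/667, sense −
ω_out/ω_in = -52/667

-52/667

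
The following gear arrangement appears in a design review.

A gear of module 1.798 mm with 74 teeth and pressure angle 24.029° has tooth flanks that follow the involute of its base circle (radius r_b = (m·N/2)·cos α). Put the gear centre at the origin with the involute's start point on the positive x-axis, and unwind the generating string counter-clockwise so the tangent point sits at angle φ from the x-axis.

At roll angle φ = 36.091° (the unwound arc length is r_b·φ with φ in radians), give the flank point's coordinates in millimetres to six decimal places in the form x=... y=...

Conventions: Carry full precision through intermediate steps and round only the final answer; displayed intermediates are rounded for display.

topology: single-mesh involute geometry — m = 1.798, N = 74
pitch radius r_p = m·N/2 = 1.798·74/2 = 66.526000
base radius r_b = r_p·cos α = 66.526000·cos 24.029° = 60.760822
roll angle φ = 36.091° = 0.62990678 rad
x = r_b·(cos φ + φ·sin φ) = 71.645592
y = r_b·(sin φ − φ·cos φ) = 4.864076

x=71.645592 y=4.864076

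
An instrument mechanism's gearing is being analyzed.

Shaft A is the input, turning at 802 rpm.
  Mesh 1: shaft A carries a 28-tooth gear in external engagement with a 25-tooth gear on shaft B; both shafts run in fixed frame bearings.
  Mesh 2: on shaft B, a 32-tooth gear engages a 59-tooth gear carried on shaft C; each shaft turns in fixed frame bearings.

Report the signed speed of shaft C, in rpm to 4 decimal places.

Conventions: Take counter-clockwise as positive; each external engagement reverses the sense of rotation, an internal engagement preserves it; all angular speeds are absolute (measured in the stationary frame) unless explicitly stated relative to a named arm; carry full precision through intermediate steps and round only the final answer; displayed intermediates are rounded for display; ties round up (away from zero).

topology: fixed-axis compound train — 2 meshes, A→C
mesh 1 [28T→25T]: ω = 802.0000×28/25 = 898.2400 rpm, sense flips to −
mesh 2 [32T→59T]: ω = 898.2400×32/59 = 487.1810 rpm, sense flips to +
signed output speed = +487.1810 rpm

+487.1810 rpm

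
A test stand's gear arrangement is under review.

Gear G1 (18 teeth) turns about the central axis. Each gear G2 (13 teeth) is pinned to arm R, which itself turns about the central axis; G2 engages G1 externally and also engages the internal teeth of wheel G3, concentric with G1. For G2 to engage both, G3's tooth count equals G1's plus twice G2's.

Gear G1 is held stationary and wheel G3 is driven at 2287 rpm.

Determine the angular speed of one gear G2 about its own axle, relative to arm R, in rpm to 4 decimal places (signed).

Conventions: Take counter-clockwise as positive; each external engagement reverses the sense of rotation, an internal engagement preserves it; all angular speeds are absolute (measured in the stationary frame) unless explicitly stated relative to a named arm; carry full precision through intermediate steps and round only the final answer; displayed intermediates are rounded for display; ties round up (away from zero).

recognized (axles ride arm R): planetary set, 18/13/44 teeth
normalise by the input: solve with ω_ring = 1, then scale by 2287 rpm
ring teeth: 18 + 2·13 = 44
18(ω_sun−ω_arm) = −44(ω_ring−ω_arm),  ω_sun = 0, ω_ring = 1
18(0−ω_arm) = −44(1−ω_arm)  ⇒  62·ω_arm = 44  ⇒  ω_arm = 22/31
sun–planet mesh: 18·(0−22/31) = −13·(ω_p−ω_arm)  ⇒  ω_p−ω_arm = 396/403
scale: ω_p−ω_arm = 396/403 × 2287 rpm = +2247.2754 rpm

+2247.2754 rpm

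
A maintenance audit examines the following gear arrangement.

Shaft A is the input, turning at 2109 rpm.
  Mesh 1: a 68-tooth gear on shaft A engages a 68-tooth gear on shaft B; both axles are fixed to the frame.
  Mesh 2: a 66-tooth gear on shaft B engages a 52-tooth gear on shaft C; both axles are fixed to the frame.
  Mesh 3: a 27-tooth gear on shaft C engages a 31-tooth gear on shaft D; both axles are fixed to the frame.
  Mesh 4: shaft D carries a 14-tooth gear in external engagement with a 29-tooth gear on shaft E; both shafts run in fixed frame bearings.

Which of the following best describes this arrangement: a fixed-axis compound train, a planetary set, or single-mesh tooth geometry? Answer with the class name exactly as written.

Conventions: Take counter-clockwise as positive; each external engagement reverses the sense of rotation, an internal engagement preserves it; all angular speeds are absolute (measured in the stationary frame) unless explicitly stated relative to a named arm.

fixed-axis compound train

topology: fixed-axis compound train — 4 meshes, A→E
classification: fixed-axis compound train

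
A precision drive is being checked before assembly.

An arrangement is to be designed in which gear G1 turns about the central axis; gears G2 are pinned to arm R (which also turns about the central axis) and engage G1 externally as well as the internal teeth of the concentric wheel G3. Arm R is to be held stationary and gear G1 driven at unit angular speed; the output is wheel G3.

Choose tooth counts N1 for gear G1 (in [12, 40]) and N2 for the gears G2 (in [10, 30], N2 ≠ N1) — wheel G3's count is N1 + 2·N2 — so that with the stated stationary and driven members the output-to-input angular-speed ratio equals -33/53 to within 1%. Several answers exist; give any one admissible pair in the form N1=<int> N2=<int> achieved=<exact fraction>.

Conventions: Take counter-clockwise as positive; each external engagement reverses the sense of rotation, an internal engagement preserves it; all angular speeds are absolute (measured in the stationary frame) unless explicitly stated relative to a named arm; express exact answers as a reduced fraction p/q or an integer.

topology: planetary set — design target -33/53, arm = carrier (Willis)
Willis with ω_arm = 0: ω_ring/ω_sun = −N1/N3; set equal to -33/53  ⇒  N3/N1 = −1/(-33/53) = 53/33
N3 = N1 + 2·N2  ⇒  N2/N1 = (N3/N1 − 1)/2 = (53/33 − 1)/2 = 10/33
smallest multiple with N1 ≥ 12 and N2 ≥ 10: k = 1  ⇒  N1 = 1·33 = 33, N2 = 1·10 = 10 (N1 ≤ 40, N2 ≤ 30, N2 ≠ N1 ✓), N3 = 33 + 2·10 = 53
check: −N1/N3 with N1 = 33, N3 = 53 gives -33/53; |achieved − target| = 0 ≤ 33/5300 ✓

N1=33 N2=10 achieved=-33/53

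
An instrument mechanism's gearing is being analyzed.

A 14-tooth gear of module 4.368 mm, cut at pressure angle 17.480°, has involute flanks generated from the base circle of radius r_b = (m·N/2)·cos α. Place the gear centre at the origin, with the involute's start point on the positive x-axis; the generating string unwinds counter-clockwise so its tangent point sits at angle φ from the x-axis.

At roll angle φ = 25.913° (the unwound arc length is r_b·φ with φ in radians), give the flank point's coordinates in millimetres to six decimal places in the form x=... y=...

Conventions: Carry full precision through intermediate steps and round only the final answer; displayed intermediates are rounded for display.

recognized (one wheel, involute flank): single-mesh tooth geometry, m = 4.368, N = 14
pitch radius r_p = m·N/2 = 4.368·14/2 = 30.576000
base radius r_b = r_p·cos α = 30.576000·cos 17.480° = 29.164057
roll angle φ = 25.913° = 0.45226717 rad
x = r_b·(cos φ + φ·sin φ) = 31.995947
y = r_b·(sin φ − φ·cos φ) = 0.881054

x=31.995947 y=0.881054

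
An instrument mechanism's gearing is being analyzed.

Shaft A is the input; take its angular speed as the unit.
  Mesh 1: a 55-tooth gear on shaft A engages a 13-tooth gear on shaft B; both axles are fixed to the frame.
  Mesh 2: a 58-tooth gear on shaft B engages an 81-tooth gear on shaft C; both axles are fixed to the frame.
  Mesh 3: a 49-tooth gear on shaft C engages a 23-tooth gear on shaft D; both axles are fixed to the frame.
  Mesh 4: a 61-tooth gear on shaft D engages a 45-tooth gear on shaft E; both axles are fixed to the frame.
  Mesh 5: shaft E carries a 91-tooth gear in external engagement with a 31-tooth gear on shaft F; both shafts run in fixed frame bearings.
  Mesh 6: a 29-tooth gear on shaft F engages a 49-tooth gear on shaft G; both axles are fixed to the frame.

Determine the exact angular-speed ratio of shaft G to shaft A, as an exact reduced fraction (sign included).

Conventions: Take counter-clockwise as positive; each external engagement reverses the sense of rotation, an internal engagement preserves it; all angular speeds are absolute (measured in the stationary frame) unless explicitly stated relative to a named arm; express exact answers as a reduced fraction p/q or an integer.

7900354/519777

class = fixed-axis compound train [6 meshes; 6 ratios multiply, 6 sense flips]
mesh 1 [55T→13T]: running ratio 55/13, sense −
mesh 2 [58T→81T]: running ratio 3190/1053, sense +
mesh 3 [49T→23T]: running ratio 156310/24219, sense −
mesh 4 [61T→45T]: running ratio 1906982/217971, sense +
mesh 5 [91T→31T]: running ratio 13348874/519777, sense −
mesh 6 [29T→49T]: running ratio 7900354/519777, sense +
ω_out/ω_in = 7900354/519777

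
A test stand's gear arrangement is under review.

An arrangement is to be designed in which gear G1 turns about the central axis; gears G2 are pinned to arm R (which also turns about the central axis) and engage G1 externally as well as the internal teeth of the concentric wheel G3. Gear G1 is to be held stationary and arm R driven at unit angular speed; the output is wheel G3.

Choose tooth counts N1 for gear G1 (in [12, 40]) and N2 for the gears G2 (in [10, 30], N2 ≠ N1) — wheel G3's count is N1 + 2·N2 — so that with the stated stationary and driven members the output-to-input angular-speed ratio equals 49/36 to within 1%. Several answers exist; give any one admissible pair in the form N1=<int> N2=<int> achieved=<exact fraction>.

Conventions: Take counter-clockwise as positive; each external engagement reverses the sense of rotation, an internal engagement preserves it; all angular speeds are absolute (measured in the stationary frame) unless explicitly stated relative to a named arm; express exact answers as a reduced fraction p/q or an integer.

class = planetary set [ratio 49/36 wanted; Willis about the carrier]
Willis with ω_sun = 0: ω_ring/ω_arm = (N1+N3)/N3; set equal to 49/36  ⇒  N3/N1 = 1/(49/36 − 1) = 36/13
N3 = N1 + 2·N2  ⇒  N2/N1 = (N3/N1 − 1)/2 = (36/13 − 1)/2 = 23/26
smallest multiple with N1 ≥ 12 and N2 ≥ 10: k = 1  ⇒  N1 = 1·26 = 26, N2 = 1·23 = 23 (N1 ≤ 40, N2 ≤ 30, N2 ≠ N1 ✓), N3 = 26 + 2·23 = 72
check: (N1+N3)/N3 with N1 = 26, N3 = 72 gives 49/36; |achieved − target| = 0 ≤ 49/3600 ✓

N1=26 N2=23 achieved=49/36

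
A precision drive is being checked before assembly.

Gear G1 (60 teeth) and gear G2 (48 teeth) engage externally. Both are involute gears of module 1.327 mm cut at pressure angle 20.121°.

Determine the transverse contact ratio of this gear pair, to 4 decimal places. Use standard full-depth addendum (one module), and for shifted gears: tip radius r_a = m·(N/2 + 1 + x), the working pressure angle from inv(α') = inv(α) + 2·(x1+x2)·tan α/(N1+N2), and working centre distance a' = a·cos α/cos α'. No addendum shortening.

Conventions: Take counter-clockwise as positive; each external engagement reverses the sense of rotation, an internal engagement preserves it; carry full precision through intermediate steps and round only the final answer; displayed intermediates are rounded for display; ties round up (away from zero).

single-mesh involute tooth geometry (60T engaging 48T at module 1.327)
base radii: r_b1 = 37.380325, r_b2 = 29.904260
tip radii: r_a1 = 41.137000, r_a2 = 33.175000
no profile shift: α' = α, a' = a
action lengths: √(r_a1²−r_b1²) = 17.174517, √(r_a2²−r_b2²) = 14.363699
base pitch p_b = π·m·cos α = 3.914459
CR = (17.174517 + 14.363699 − 71.658000·sin 20.12100°)/3.914459 = 1.759525
contact ratio ≈ 1.7595

1.7595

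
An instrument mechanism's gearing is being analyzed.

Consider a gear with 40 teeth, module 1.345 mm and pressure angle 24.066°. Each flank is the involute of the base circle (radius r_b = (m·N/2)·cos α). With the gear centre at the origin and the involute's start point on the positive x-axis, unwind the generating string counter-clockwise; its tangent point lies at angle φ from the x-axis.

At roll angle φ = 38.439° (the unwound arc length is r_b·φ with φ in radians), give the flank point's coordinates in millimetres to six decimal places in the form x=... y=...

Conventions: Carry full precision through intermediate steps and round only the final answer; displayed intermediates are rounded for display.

x=29.482659 y=2.362718

topology: single-mesh involute geometry — m = 1.345, N = 40
pitch radius r_p = m·N/2 = 1.345·40/2 = 26.900000
base radius r_b = r_p·cos α = 26.900000·cos 24.066° = 24.561753
roll angle φ = 38.439° = 0.67088711 rad
x = r_b·(cos φ + φ·sin φ) = 29.482659
y = r_b·(sin φ − φ·cos φ) = 2.362718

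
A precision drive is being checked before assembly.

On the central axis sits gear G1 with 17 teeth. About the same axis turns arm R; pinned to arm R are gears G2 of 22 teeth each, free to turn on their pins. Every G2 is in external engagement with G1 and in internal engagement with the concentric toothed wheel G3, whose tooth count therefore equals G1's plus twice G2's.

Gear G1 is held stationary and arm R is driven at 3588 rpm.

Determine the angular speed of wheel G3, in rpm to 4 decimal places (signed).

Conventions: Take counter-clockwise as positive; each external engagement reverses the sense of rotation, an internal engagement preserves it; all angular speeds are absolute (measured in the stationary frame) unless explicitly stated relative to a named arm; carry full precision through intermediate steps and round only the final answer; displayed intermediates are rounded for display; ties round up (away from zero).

+4587.9344 rpm

topology: planetary set — G1 17T / G2 22T / G3 61T, arm = carrier (Willis)
normalise by the input: solve with ω_arm = 1, then scale by 3588 rpm
ring teeth: 17 + 2·22 = 61
17(ω_sun−ω_arm) = −61(ω_ring−ω_arm),  ω_sun = 0, ω_arm = 1
ω_ring = 1 − (17/61)(0−1) = 78/61
scale: ω_ring = 78/61 × 3588 rpm = +4587.9344 rpm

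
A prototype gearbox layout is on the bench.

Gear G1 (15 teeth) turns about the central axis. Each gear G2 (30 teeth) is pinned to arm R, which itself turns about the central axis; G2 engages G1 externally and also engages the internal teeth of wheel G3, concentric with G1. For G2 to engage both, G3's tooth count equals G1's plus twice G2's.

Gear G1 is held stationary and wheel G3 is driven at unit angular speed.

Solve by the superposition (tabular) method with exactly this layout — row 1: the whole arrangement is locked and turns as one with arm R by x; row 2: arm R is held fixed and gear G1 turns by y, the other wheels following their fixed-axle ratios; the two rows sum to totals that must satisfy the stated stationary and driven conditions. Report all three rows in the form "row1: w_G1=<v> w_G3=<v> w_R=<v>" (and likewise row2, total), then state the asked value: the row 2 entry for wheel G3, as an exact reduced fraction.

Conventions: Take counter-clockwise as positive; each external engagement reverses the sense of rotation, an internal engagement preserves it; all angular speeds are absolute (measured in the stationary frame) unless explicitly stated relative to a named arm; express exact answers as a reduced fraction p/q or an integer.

class = planetary set [G3 = 15+2·30 = 75; Willis about the carrier]
row 1 (train locked, turned with arm): all members turn x
row 2 (arm held, sun turns y): ω_ring = −(15/75)·y, ω_arm = 0
boundary: total ω_sun = x + y = 0 and total ω_ring = x − (15/75)·y = 1  ⇒  y = -5/6, x = 5/6
row 2 ring = −(15/75)·(-5/6) = 1/6
totals (row 1 + row 2): sun 5/6 + (-5/6) = 0, ring 5/6 + 1/6 = 1, arm 5/6 + 0 = 5/6
asked cell (row2, ring) = 1/6

row1: w_G1=5/6 w_G3=5/6 w_R=5/6
row2: w_G1=-5/6 w_G3=1/6 w_R=0
total: w_G1=0 w_G3=1 w_R=5/6
asked value: 1/6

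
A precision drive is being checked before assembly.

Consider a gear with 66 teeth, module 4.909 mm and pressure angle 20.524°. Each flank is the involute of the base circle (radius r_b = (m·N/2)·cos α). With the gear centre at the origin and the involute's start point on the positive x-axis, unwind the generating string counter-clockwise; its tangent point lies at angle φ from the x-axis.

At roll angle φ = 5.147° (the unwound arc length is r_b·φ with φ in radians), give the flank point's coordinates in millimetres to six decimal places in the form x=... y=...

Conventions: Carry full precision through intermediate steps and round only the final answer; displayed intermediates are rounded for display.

x=152.325225 y=0.036631

topology: single-mesh involute geometry — m = 4.909, N = 66
pitch radius r_p = m·N/2 = 4.909·66/2 = 161.997000
base radius r_b = r_p·cos α = 161.997000·cos 20.524° = 151.714307
roll angle φ = 5.147° = 0.08983210 rad
x = r_b·(cos φ + φ·sin φ) = 152.325225
y = r_b·(sin φ − φ·cos φ) = 0.036631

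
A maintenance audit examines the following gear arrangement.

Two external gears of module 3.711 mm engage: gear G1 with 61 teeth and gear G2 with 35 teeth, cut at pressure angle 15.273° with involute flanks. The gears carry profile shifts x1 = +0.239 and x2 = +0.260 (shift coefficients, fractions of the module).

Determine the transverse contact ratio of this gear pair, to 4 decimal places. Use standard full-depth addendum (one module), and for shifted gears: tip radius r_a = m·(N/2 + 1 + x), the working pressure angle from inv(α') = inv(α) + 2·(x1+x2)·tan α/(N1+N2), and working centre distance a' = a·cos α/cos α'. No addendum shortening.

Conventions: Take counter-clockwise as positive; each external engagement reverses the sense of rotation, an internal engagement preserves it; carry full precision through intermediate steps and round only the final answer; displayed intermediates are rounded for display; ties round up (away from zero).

single-mesh involute tooth geometry (61T engaging 35T at module 3.711)
base radii: r_b1 = 109.187976, r_b2 = 62.648839
tip radii: r_a1 = 117.783429, r_a2 = 69.618360
inv(α') = inv(15.273°) + 2·(+0.239+0.260)·tan α/(61+35) = 0.00933718  ⇒  α' = 17.18929°
a' = a·cos α / cos α' = 178.1280·cos 15.273°/cos 17.18929° = 179.871001
action lengths: √(r_a1²−r_b1²) = 44.169244, √(r_a2²−r_b2²) = 30.361803
base pitch p_b = π·m·cos α = 11.246693
CR = (44.169244 + 30.361803 − 179.871001·sin 17.18929°)/11.246693 = 1.900458
contact ratio ≈ 1.9005

1.9005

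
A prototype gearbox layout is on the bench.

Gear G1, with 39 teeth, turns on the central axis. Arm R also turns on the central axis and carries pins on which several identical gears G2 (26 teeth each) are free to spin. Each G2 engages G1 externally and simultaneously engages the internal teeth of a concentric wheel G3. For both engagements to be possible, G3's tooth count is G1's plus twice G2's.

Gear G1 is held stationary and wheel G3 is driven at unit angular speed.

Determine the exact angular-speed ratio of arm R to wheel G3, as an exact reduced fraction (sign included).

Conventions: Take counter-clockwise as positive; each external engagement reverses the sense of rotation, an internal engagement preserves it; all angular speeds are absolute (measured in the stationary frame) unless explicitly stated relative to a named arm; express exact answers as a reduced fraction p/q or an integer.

class = planetary set [G3 = 39+2·26 = 91; Willis about the carrier]
ring teeth: 39 + 2·26 = 91
39(ω_sun−ω_arm) = −91(ω_ring−ω_arm),  ω_sun = 0, ω_ring = 1
39(0−ω_arm) = −91(1−ω_arm)  ⇒  130·ω_arm = 91  ⇒  ω_arm = 7/10
ω_out/ω_in = 7/10

7/10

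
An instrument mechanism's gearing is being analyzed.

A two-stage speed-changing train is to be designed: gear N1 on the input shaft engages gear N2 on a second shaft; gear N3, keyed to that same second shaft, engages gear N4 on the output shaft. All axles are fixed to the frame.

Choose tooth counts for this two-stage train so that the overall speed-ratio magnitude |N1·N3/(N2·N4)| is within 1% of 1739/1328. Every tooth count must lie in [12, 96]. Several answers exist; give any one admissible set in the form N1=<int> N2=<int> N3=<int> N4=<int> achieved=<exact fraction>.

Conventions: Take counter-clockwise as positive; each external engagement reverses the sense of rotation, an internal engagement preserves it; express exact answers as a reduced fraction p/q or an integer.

N1=37 N2=16 N3=47 N4=83 achieved=1739/1328

2-stage fixed-axis compound train for ratio 1739/1328
target = 1739/1328 in lowest terms: an exact hit needs N1·N3 = k·1739 and N2·N4 = k·1328 for one integer k, every count in [12, 96]; additionally prefer no 1:1 stage (N1 ≠ N2, N3 ≠ N4)
k = 1: N1·N3 = 1739 = 37·47, N2·N4 = 1328 = 16·83
achieved = 37·47/(16·83) = 1739/1328; |achieved − target| = 0 ≤ 1739/132800 ✓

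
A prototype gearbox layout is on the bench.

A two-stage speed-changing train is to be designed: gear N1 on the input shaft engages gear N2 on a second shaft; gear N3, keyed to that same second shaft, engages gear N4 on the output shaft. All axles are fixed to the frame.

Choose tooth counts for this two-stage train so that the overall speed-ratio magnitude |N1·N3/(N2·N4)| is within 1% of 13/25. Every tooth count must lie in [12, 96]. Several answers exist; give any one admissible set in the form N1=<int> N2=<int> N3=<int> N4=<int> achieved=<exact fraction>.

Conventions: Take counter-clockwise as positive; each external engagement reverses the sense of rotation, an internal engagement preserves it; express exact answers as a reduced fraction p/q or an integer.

N1=12 N2=25 N3=13 N4=12 achieved=13/25

2-stage fixed-axis compound train for ratio 13/25
target = 13/25 in lowest terms: an exact hit needs N1·N3 = k·13 and N2·N4 = k·25 for one integer k, every count in [12, 96]; additionally prefer no 1:1 stage (N1 ≠ N2, N3 ≠ N4)
k = 1…11: no 1:1-free in-range split of k·13 and k·25 into factor pairs; take k = 12
k = 12: N1·N3 = 156 = 12·13, N2·N4 = 300 = 25·12
achieved = 12·13/(25·12) = 13/25; |achieved − target| = 0 ≤ 13/2500 ✓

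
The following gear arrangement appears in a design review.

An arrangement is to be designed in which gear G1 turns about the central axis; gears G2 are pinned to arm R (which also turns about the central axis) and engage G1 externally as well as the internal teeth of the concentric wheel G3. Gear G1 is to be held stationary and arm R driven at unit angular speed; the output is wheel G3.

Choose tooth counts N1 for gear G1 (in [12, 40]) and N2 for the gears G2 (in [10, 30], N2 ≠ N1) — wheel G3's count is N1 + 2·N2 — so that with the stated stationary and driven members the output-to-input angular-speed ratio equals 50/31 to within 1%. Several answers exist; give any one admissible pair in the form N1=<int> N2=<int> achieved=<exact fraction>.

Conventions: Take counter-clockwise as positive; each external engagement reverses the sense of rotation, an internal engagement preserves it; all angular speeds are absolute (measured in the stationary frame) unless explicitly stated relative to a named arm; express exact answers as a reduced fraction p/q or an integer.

design class (target 50/31): planetary set
Willis with ω_sun = 0: ω_ring/ω_arm = (N1+N3)/N3; set equal to 50/31  ⇒  N3/N1 = 1/(50/31 − 1) = 31/19
N3 = N1 + 2·N2  ⇒  N2/N1 = (N3/N1 − 1)/2 = (31/19 − 1)/2 = 6/19
smallest multiple with N1 ≥ 12 and N2 ≥ 10: k = 2  ⇒  N1 = 2·19 = 38, N2 = 2·6 = 12 (N1 ≤ 40, N2 ≤ 30, N2 ≠ N1 ✓), N3 = 38 + 2·12 = 62
check: (N1+N3)/N3 with N1 = 38, N3 = 62 gives 50/31; |achieved − target| = 0 ≤ 1/62 ✓

N1=38 N2=12 achieved=50/31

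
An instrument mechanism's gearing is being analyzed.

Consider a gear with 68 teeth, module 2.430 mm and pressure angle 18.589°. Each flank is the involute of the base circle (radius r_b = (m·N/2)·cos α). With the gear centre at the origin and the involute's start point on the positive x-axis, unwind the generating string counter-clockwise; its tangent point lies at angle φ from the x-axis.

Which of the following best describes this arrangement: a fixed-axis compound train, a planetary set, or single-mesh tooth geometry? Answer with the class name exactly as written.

single-mesh tooth geometry

single-mesh involute tooth geometry (68T wheel at module 2.430)
classification: single-mesh tooth geometry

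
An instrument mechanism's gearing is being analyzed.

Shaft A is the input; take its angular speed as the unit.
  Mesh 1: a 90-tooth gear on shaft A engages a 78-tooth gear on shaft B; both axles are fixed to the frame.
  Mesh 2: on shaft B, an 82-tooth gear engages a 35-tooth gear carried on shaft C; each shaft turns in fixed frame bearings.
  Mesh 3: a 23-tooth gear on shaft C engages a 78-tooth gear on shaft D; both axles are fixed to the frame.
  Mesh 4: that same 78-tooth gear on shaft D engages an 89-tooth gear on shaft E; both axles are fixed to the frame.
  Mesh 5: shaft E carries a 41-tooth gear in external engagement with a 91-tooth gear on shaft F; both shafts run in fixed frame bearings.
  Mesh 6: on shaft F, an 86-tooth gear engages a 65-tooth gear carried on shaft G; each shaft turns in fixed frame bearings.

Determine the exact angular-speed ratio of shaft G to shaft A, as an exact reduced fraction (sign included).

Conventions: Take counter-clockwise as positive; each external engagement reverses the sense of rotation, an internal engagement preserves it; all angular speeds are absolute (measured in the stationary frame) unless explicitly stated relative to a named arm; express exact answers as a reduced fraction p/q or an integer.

class = fixed-axis compound train [6 meshes; 6 ratios multiply, 6 sense flips]
mesh 1 [90T→78T]: running ratio 15/13, sense −
mesh 2 [82T→35T]: running ratio 246/91, sense +
mesh 3 [23T→78T]: running ratio 943/1183, sense −
mesh 4 [78T→89T]: running ratio 5658/8099, sense +
mesh 5 [41T→91T]: running ratio 231978/737009, sense −
mesh 6 [86T→65T]: running ratio 19950108/47905585, sense +
ω_out/ω_in = 19950108/47905585

19950108/47905585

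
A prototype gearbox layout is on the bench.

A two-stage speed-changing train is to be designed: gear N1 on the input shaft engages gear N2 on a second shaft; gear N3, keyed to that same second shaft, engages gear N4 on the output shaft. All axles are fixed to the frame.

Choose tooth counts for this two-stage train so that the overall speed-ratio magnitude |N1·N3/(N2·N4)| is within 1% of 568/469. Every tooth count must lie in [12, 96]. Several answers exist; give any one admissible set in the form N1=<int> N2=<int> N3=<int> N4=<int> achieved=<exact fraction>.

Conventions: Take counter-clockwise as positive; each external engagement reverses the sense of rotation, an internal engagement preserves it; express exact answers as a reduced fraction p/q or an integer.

N1=16 N2=14 N3=71 N4=67 achieved=568/469

2-stage fixed-axis compound train for ratio 568/469
target = 568/469 in lowest terms: an exact hit needs N1·N3 = k·568 and N2·N4 = k·469 for one integer k, every count in [12, 96]; additionally prefer no 1:1 stage (N1 ≠ N2, N3 ≠ N4)
k = 1: no 1:1-free in-range split of k·568 and k·469 into factor pairs; take k = 2
k = 2: N1·N3 = 1136 = 16·71, N2·N4 = 938 = 14·67
achieved = 16·71/(14·67) = 568/469; |achieved − target| = 0 ≤ 142/11725 ✓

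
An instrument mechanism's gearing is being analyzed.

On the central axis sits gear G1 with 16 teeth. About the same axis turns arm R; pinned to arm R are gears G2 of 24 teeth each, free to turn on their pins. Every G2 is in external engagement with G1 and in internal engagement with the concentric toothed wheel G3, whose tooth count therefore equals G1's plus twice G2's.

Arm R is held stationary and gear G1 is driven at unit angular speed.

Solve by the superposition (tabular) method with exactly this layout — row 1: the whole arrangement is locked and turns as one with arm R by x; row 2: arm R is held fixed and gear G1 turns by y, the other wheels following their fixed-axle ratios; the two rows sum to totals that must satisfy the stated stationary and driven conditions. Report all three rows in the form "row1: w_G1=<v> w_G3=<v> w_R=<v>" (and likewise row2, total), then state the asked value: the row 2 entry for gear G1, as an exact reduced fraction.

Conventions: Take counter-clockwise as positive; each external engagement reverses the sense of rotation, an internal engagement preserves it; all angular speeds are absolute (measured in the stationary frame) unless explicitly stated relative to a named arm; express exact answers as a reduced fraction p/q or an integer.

row1: w_G1=0 w_G3=0 w_R=0
row2: w_G1=1 w_G3=-1/4 w_R=0
total: w_G1=1 w_G3=-1/4 w_R=0
asked value: 1

class = planetary set [G3 = 16+2·24 = 64; Willis about the carrier]
superposition row 1 [locked train]: every member turns x
superposition row 2 [arm held]: sun y, ring −(16/64)·y, arm 0
boundary: total ω_arm = x = 0 and total ω_sun = x + y = 1  ⇒  y = 1, x = 0
row 2 ring = −(16/64)·1 = -1/4
totals (row 1 + row 2): sun 0 + 1 = 1, ring 0 + (-1/4) = -1/4, arm 0 + 0 = 0
asked cell (row2, sun) = 1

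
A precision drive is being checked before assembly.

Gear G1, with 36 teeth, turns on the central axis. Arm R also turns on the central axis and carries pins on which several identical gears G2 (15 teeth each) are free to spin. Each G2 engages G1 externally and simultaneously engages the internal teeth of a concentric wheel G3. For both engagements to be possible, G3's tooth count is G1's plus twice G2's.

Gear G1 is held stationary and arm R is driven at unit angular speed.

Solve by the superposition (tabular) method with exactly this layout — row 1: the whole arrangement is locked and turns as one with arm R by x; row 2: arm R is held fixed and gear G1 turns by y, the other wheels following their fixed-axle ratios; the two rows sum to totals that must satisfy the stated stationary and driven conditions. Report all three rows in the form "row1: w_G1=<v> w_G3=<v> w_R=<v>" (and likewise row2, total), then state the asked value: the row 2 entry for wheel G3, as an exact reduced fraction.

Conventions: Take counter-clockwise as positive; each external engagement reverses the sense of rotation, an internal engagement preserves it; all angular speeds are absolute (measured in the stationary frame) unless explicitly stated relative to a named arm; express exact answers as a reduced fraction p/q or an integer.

recognized (axles ride arm R): planetary set, 36/15/66 teeth
row 1: whole set turns with the arm by x
row 2: sun turns y, ring = −(36/66)·y, arm 0
boundary: total ω_sun = x + y = 0 and total ω_arm = x = 1  ⇒  y = -1, x = 1
row 2 ring = −(36/66)·(-1) = 6/11
totals (row 1 + row 2): sun 1 + (-1) = 0, ring 1 + 6/11 = 17/11, arm 1 + 0 = 1
asked cell (row2, ring) = 6/11

row1: w_G1=1 w_G3=1 w_R=1
row2: w_G1=-1 w_G3=6/11 w_R=0
total: w_G1=0 w_G3=17/11 w_R=1
asked value: 6/11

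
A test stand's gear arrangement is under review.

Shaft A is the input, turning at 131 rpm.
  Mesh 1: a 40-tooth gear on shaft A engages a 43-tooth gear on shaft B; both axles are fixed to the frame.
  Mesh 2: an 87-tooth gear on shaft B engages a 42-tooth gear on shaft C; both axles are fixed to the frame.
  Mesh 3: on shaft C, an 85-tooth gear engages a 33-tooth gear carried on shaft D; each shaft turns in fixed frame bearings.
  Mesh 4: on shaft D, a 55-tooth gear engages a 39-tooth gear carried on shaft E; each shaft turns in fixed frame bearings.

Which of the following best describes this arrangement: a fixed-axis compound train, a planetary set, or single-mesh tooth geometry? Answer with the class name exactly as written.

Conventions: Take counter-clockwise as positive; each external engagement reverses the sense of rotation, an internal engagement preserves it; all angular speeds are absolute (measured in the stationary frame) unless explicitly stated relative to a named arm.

fixed-axis compound train

topology: fixed-axis compound train — 4 meshes, A→E
classification: fixed-axis compound train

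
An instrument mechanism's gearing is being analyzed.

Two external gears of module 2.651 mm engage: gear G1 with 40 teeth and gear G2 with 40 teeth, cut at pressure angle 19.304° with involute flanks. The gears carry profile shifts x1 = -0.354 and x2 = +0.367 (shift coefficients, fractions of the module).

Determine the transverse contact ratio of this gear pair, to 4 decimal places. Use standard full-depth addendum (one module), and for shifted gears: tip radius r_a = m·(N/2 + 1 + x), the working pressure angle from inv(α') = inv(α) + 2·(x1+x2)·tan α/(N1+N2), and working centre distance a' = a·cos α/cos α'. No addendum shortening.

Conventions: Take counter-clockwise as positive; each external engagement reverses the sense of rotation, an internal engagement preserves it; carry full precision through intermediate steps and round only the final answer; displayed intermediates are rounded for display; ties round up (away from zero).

topology: single-mesh involute geometry — m = 2.651, 40T/40T pair
base radii: r_b1 = 50.039103, r_b2 = 50.039103
tip radii: r_a1 = 54.732546, r_a2 = 56.643917
inv(α') = inv(19.304°) + 2·(-0.354+0.367)·tan α/(40+40) = 0.01346888  ⇒  α' = 19.35700°
a' = a·cos α / cos α' = 106.0400·cos 19.304°/cos 19.35700° = 106.074418
action lengths: √(r_a1²−r_b1²) = 22.175206, √(r_a2²−r_b2²) = 26.544708
base pitch p_b = π·m·cos α = 7.860124
CR = (22.175206 + 26.544708 − 106.074418·sin 19.35700°)/7.860124 = 1.725317
contact ratio ≈ 1.7253

1.7253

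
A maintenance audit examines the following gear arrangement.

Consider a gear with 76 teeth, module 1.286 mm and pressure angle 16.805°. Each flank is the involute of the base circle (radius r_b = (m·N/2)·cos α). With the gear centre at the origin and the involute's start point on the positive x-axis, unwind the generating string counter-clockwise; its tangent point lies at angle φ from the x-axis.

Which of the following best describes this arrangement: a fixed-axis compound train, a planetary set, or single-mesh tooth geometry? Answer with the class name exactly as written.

class = single-mesh tooth geometry [base-circle involute, m = 1.286, 76T]
classification: single-mesh tooth geometry

single-mesh tooth geometry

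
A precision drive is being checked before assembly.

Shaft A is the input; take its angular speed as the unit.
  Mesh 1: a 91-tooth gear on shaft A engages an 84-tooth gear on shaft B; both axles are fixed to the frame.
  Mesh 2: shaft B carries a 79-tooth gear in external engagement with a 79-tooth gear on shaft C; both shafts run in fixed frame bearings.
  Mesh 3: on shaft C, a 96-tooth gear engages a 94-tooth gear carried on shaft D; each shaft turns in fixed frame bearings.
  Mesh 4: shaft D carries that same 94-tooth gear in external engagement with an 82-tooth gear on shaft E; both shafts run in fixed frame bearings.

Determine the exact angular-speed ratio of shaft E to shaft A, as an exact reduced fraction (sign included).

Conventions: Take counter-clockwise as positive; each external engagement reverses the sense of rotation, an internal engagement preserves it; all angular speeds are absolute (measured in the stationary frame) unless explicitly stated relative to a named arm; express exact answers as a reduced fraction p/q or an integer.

class = fixed-axis compound train [4 meshes; 4 ratios multiply, 4 sense flips]
mesh 1 [91T→84T]: running ratio 13/12, sense −
mesh 2 [79T→79T]: running ratio 13/12, sense +
mesh 3 [96T→94T]: running ratio 52/47, sense −
mesh 4 [94T→82T]: running ratio 52/41, sense +
ω_out/ω_in = 52/41

52/41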